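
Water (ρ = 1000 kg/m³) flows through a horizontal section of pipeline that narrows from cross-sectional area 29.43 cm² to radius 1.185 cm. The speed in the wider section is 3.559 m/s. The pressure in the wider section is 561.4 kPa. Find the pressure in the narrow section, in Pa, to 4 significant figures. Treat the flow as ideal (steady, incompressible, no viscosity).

P₂ ≈ 285900 Pa

The volume flow rate is constant, so v₂ = (A₁/A₂)v₁ = (29.43/4.412)·3.559 = 23.74 m/s.
With no height change, Bernoulli's equation is P₁ + ½ρv₁² = P₂ + ½ρv₂².
P₂ = P₁ − ½ρ(v₂² − v₁²) = 561400 − ½·1000·(23.74² − 3.559²) = 561400 − 275500 = 285900 Pa.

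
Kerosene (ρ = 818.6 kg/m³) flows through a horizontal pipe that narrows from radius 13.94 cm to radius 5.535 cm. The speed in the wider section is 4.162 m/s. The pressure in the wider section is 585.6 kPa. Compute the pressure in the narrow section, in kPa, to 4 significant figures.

Mass conservation (A₁v₁ = A₂v₂) gives v₂ = 4.162 × 610.5/96.25 = 26.40 m/s.
The pipe is horizontal, so Bernoulli reduces to P₁ + ½ρv₁² = P₂ + ½ρv₂².
P₂ = P₁ − ½ρ(v₂² − v₁²) = 585600 − ½·818.6·(26.40² − 4.162²) = 585600 − 278200 = 307400 Pa.

P₂ = 307.4 kPa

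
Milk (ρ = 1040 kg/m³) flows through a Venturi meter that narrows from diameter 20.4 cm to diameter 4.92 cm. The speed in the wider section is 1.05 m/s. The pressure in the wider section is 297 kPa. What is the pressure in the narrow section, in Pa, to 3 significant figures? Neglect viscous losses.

P₂ ≈ 128000 Pa

Continuity gives A₁v₁ = A₂v₂, so v₂ = (327 cm²)/(19.0 cm²) × 1.05 m/s = 18.1 m/s.
With no height change, Bernoulli's equation is P₁ + ½ρv₁² = P₂ + ½ρv₂².
P₂ = P₁ − ½ρ(v₂² − v₁²) = 297000 − ½·1040·(18.1² − 1.05²) = 297000 − 169000 = 128000 Pa.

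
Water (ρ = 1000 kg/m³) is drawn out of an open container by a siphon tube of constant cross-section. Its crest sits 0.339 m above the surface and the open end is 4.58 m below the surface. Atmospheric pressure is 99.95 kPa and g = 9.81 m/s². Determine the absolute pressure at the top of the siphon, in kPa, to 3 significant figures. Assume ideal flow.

P_top ≈ 51.7 kPa

The outlet speed comes from Torricelli: v = √(2g·4.58) = 9.48 m/s.
Continuity keeps v the same throughout the tube; from surface to crest, P_atm + 0 = P_top + ½ρv² + ρg·h_top.
P_top = 99950 − ½·1000·9.48² − 1000·9.81·0.339 = 51700 Pa.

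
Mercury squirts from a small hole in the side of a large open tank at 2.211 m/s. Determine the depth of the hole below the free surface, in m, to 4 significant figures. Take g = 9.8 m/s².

0.2494 m

For a small hole in a large open tank, ½v² = gh, giving h = v²/(2g).
h = 2.211²/(2·9.8) = 4.889/19.60 = 0.2494 m.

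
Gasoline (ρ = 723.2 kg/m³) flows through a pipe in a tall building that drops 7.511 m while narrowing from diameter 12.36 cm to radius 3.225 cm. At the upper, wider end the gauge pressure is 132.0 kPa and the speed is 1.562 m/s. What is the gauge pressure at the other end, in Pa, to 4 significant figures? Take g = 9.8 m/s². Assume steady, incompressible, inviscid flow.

Mass conservation (A₁v₁ = A₂v₂) gives v₂ = 1.562 × 120.0/32.67 = 5.736 m/s.
Energy conservation along the streamline gives P₂ = P₁ − ½ρ(v₂² − v₁²) − ρg(h₂ − h₁).
P₂ = 132000 + ½·723.2·(1.562² − 5.736²) − 723.2·9.8·(−7.511) = 132000 + (-11010) − (-53230) = 174200 Pa.

P₂ = 174200 Pa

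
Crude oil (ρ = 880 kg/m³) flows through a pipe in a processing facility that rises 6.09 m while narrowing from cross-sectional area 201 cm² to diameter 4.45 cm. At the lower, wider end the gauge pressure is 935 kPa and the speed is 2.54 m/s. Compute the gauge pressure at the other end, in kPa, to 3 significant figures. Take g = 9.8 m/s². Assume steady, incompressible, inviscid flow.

Continuity gives A₁v₁ = A₂v₂, so v₂ = (201 cm²)/(15.6 cm²) × 2.54 m/s = 32.8 m/s.
Energy conservation along the streamline gives P₂ = P₁ − ½ρ(v₂² − v₁²) − ρg(h₂ − h₁).
P₂ = 935000 + ½·880·(2.54² − 32.8²) − 880·9.8·(+6.09) = 935000 + (-471000) − (52500) = 411000 Pa.

P₂ ≈ 411 kPa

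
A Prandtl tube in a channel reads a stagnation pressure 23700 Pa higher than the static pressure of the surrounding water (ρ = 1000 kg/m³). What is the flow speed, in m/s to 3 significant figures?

v ≈ 6.88 m/s

The dynamic pressure equals the rise in static pressure at the stagnation point: ΔP = ½ρv².
v = √(2ΔP/ρ) = √(2·23700/1000) = 6.88 m/s.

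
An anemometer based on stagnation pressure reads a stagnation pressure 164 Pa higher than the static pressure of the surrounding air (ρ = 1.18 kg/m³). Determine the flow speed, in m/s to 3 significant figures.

Bernoulli between the free stream and the stagnation point: ½ρv² = P_stag − P_static.
v = √(2ΔP/ρ) = √(2·164/1.18) = 16.7 m/s.

v ≈ 16.7 m/s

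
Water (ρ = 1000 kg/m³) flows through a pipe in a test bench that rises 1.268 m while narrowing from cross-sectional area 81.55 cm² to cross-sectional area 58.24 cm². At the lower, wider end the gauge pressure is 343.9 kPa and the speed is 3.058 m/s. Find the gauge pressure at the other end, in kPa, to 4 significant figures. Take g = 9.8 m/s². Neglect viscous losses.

The volume flow rate is constant, so v₂ = (A₁/A₂)v₁ = (81.55/58.24)·3.058 = 4.282 m/s.
Energy conservation along the streamline gives P₂ = P₁ − ½ρ(v₂² − v₁²) − ρg(h₂ − h₁).
P₂ = 343900 + ½·1000·(3.058² − 4.282²) − 1000·9.8·(+1.268) = 343900 + (-4492) − (12430) = 327000 Pa.

P₂ ≈ 327.0 kPa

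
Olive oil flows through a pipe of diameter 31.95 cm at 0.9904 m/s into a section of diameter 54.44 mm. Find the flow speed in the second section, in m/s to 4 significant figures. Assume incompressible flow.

Continuity gives A₁v₁ = A₂v₂, so v₂ = (801.7 cm²)/(23.28 cm²) × 0.9904 m/s = 34.11 m/s.

v₂ ≈ 34.11 m/s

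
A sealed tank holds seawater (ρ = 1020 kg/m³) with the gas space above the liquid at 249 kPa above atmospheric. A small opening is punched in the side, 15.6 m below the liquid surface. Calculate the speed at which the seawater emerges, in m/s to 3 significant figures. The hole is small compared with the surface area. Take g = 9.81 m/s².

v ≈ 28.2 m/s

Take point 1 at the surface (v₁ ≈ 0) and point 2 at the hole (at atmospheric pressure). Bernoulli: P₁ + ρg h = P_atm + ½ρv₂².
With P₁ − P_atm = 249000 Pa, v₂ = √(2gh + 2ΔP/ρ) = √(2·9.81·15.6 + 2·249000/1020) = 28.2 m/s.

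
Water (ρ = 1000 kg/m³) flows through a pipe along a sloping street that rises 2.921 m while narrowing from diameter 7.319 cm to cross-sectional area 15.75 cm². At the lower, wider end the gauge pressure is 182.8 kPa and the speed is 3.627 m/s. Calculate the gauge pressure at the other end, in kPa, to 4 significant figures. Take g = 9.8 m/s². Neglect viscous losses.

The volume flow rate is constant, so v₂ = (A₁/A₂)v₁ = (42.07/15.75)·3.627 = 9.689 m/s.
Bernoulli: P₁ + ½ρv₁² + ρg h₁ = P₂ + ½ρv₂² + ρg h₂, so P₂ = P₁ + ½ρ(v₁² − v₂²) − ρg(h₂ − h₁).
P₂ = 182800 + ½·1000·(3.627² − 9.689²) − 1000·9.8·(+2.921) = 182800 + (-40360) − (28630) = 113800 Pa.

113.8 kPa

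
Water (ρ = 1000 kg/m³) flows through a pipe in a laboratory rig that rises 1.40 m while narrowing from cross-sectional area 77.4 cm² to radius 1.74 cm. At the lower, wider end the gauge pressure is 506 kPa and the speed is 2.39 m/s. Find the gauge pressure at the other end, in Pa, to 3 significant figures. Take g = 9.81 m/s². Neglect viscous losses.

P₂ ≈ 306000 Pa

Mass conservation (A₁v₁ = A₂v₂) gives v₂ = 2.39 × 77.4/9.51 = 19.4 m/s.
Energy conservation along the streamline gives P₂ = P₁ − ½ρ(v₂² − v₁²) − ρg(h₂ − h₁).
P₂ = 506000 + ½·1000·(2.39² − 19.4²) − 1000·9.81·(+1.40) = 506000 + (-186000) − (13700) = 306000 Pa.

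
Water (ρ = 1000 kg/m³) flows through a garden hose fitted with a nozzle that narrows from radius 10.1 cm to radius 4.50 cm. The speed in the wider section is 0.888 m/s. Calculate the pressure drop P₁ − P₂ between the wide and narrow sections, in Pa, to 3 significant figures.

By continuity, v₂ = v₁·A₁/A₂ = 0.888·(320/63.6) = 4.47 m/s.
Along the horizontal streamline, P + ½ρv² is constant.
P₁ − P₂ = ½·1000·(4.47² − 0.888²) = ½·1000·19.2 = 9610 Pa.

ΔP ≈ 9610 Pa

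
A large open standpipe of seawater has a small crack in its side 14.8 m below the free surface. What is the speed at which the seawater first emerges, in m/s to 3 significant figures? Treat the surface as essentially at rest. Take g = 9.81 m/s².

v = 17.0 m/s

With the surface at rest and both surface and jet at atmospheric pressure, Bernoulli gives ρg h = ½ρv², so v = √(2gh) = √(2·9.81·14.8) = 17.0 m/s.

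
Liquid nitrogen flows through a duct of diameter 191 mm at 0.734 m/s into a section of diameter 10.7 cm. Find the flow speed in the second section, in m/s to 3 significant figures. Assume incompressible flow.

By continuity, v₂ = v₁·A₁/A₂ = 0.734·(287/89.9) = 2.34 m/s.

v₂ ≈ 2.34 m/s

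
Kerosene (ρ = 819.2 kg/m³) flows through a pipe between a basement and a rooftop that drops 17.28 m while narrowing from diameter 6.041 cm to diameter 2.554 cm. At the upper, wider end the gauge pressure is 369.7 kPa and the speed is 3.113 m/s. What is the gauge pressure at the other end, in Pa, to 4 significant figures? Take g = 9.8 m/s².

Mass conservation (A₁v₁ = A₂v₂) gives v₂ = 3.113 × 28.66/5.123 = 17.42 m/s.
Bernoulli: P₁ + ½ρv₁² + ρg h₁ = P₂ + ½ρv₂² + ρg h₂, so P₂ = P₁ + ½ρ(v₁² − v₂²) − ρg(h₂ − h₁).
P₂ = 369700 + ½·819.2·(3.113² − 17.42²) − 819.2·9.8·(−17.28) = 369700 + (-120300) − (-138700) = 388200 Pa.

P₂ ≈ 388200 Pa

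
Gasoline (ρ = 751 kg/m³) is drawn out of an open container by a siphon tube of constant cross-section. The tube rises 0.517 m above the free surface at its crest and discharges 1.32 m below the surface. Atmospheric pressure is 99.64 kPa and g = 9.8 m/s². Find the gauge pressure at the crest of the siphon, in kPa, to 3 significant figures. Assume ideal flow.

P_gauge ≈ -13.5 kPa

The outlet speed comes from Torricelli: v = √(2g·1.32) = 5.09 m/s.
Continuity keeps v the same throughout the tube; from surface to crest, P_atm + 0 = P_top + ½ρv² + ρg·h_top.
P_top = 99640 − ½·751·5.09² − 751·9.8·0.517 = 86100 Pa. So P_gauge = P_top − P_atm = -13500 Pa.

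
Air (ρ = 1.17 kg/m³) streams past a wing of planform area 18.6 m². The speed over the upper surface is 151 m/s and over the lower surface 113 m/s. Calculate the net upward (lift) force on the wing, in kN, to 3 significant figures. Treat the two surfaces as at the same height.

With equal heights on the two surfaces, Bernoulli gives P_lower − P_upper = ½ρ(v_upper² − v_lower²).
ΔP = ½·1.17·(151² − 113²) = 5870 Pa.
Lift = ΔP · A = 5870 × 18.6 = 109000 N.

F = 109 kN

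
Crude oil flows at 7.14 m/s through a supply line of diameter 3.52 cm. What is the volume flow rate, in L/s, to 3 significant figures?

Q = A·v = 0.000973 m² × 7.14 m/s = 0.00695 m³/s.
Converting: 0.00695 m³/s × 1000 = 6.95 L/s.

Q ≈ 6.95 L/s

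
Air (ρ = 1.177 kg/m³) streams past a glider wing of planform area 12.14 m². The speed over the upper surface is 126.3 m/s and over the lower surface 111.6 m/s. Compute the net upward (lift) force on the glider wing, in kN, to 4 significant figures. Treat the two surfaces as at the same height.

With equal heights on the two surfaces, Bernoulli gives P_lower − P_upper = ½ρ(v_upper² − v_lower²).
ΔP = ½·1.177·(126.3² − 111.6²) = 2058 Pa.
Lift = ΔP · A = 2058 × 12.14 = 24980 N.

F ≈ 24.98 kN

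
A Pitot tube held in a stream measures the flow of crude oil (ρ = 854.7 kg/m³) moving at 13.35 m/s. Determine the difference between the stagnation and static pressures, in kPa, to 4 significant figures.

76.16 kPa

Bernoulli between the free stream and the stagnation point: ½ρv² = P_stag − P_static.
ΔP = ½·854.7·13.35² = 76160 Pa.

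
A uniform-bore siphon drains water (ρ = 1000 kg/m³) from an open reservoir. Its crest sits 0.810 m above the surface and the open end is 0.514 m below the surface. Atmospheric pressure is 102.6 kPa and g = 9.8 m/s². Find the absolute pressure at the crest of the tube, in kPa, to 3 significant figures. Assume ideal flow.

P_top ≈ 89.6 kPa

Bernoulli surface→outlet gives ½v² = g·h_out, so v = √(2·9.8·0.514) = 3.17 m/s.
The bore is uniform, so the speed at the crest is the same v. Bernoulli surface→crest: P_atm = P_top + ½ρv² + ρg·h_top.
P_top = 102600 − ½·1000·3.17² − 1000·9.8·0.810 = 89600 Pa.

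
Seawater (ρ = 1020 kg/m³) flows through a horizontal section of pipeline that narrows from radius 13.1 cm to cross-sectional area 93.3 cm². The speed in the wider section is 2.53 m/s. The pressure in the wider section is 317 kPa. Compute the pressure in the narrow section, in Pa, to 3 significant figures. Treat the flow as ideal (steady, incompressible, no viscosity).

By continuity, v₂ = v₁·A₁/A₂ = 2.53·(539/93.3) = 14.6 m/s.
Along the horizontal streamline, P + ½ρv² is constant.
P₂ = P₁ − ½ρ(v₂² − v₁²) = 317000 − ½·1020·(14.6² − 2.53²) = 317000 − 106000 = 211000 Pa.

211000 Pa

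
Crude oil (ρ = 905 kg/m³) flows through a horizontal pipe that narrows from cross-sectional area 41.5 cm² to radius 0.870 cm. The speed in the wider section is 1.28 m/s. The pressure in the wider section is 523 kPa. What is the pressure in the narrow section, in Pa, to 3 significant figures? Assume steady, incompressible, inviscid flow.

P₂ = 298000 Pa

The volume flow rate is constant, so v₂ = (A₁/A₂)v₁ = (41.5/2.38)·1.28 = 22.3 m/s.
Bernoulli (h₁ = h₂): P₁ − P₂ = ½ρ(v₂² − v₁²).
P₂ = P₁ − ½ρ(v₂² − v₁²) = 523000 − ½·905·(22.3² − 1.28²) = 523000 − 225000 = 298000 Pa.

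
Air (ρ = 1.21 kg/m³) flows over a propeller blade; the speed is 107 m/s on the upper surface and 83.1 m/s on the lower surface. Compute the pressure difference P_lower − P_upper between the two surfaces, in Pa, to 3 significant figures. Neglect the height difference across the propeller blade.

With negligible Δh, P + ½ρv² is constant, so P_low − P_up = ½ρ(v_up² − v_low²).
ΔP = ½·1.21·(107² − 83.1²) = 2750 Pa.

ΔP = 2750 Pa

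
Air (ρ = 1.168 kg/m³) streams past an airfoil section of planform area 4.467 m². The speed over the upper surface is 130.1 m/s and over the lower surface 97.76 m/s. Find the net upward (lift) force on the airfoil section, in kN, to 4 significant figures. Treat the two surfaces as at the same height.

F ≈ 19.22 kN

With equal heights on the two surfaces, Bernoulli gives P_lower − P_upper = ½ρ(v_upper² − v_lower²).
ΔP = ½·1.168·(130.1² − 97.76²) = 4303 Pa.
Lift = ΔP · A = 4303 × 4.467 = 19220 N.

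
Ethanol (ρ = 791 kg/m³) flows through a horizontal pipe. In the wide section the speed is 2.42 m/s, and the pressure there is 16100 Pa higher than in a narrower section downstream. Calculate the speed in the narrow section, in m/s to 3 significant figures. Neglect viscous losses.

With h₁ = h₂, rearranging Bernoulli gives v₂ = √(v₁² + 2ΔP/ρ).
v₂ = √(2.42² + 2·16100/791) = √(5.86 + 40.7) = 6.82 m/s.

6.82 m/s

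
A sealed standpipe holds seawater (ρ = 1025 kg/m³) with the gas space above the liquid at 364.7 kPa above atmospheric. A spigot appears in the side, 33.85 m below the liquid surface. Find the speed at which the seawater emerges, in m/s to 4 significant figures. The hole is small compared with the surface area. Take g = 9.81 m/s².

Take point 1 at the surface (v₁ ≈ 0) and point 2 at the hole (at atmospheric pressure). Bernoulli: P₁ + ρg h = P_atm + ½ρv₂².
With P₁ − P_atm = 364700 Pa, v₂ = √(2gh + 2ΔP/ρ) = √(2·9.81·33.85 + 2·364700/1025) = 37.09 m/s.

v = 37.09 m/s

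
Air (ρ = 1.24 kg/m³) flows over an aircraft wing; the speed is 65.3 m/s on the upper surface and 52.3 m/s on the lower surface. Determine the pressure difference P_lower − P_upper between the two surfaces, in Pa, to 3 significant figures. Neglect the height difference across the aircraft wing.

ΔP = 948 Pa

The pressure is lower where the speed is higher: ΔP = ½ρ(v_up² − v_low²).
ΔP = ½·1.24·(65.3² − 52.3²) = 948 Pa.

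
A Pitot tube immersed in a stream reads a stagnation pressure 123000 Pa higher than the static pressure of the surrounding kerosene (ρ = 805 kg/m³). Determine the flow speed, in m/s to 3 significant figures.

v ≈ 17.5 m/s

The dynamic pressure equals the rise in static pressure at the stagnation point: ΔP = ½ρv².
v = √(2ΔP/ρ) = √(2·123000/805) = 17.5 m/s.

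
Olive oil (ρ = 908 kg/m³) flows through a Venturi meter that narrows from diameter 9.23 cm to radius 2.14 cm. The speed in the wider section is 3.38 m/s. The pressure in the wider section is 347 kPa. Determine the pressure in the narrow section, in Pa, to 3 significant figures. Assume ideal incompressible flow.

By continuity, v₂ = v₁·A₁/A₂ = 3.38·(66.9/14.4) = 15.7 m/s.
Along the horizontal streamline, P + ½ρv² is constant.
P₂ = P₁ − ½ρ(v₂² − v₁²) = 347000 − ½·908·(15.7² − 3.38²) = 347000 − 107000 = 240000 Pa.

P₂ ≈ 240000 Pa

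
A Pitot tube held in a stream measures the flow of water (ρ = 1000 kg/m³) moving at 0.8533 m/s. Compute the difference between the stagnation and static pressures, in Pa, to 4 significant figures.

ΔP ≈ 364.1 Pa

The dynamic pressure equals the rise in static pressure at the stagnation point: ΔP = ½ρv².
ΔP = ½·1000·0.8533² = 364.1 Pa.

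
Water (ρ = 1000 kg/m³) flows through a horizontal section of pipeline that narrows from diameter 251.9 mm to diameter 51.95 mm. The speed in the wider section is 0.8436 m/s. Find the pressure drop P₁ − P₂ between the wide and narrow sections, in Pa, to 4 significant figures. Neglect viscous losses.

Mass conservation (A₁v₁ = A₂v₂) gives v₂ = 0.8436 × 498.4/21.20 = 19.83 m/s.
With no height change, Bernoulli's equation is P₁ + ½ρv₁² = P₂ + ½ρv₂².
P₁ − P₂ = ½·1000·(19.83² − 0.8436²) = ½·1000·392.7 = 196300 Pa.

ΔP ≈ 196300 Pa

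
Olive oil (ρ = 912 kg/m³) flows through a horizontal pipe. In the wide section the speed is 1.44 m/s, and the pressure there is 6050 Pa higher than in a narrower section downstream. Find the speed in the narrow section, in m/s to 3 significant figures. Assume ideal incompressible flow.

Along the level pipe P + ½ρv² is conserved, hence v₂² = v₁² + 2(P₁ − P₂)/ρ.
v₂ = √(1.44² + 2·6050/912) = √(2.07 + 13.3) = 3.92 m/s.

v₂ ≈ 3.92 m/s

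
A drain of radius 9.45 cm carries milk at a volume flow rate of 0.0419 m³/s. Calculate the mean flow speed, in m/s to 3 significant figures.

v ≈ 1.49 m/s

Q = 0.0419 m³/s = 0.0419 m³/s.
v = Q/A = 0.0419 / 0.0281 = 1.49 m/s.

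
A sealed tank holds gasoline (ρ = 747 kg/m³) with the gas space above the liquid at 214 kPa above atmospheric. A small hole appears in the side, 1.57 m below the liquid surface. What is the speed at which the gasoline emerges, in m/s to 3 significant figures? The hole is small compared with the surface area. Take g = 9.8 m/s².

v ≈ 24.6 m/s

Take point 1 at the surface (v₁ ≈ 0) and point 2 at the hole (at atmospheric pressure). Bernoulli: P₁ + ρg h = P_atm + ½ρv₂².
With P₁ − P_atm = 214000 Pa, v₂ = √(2gh + 2ΔP/ρ) = √(2·9.8·1.57 + 2·214000/747) = 24.6 m/s.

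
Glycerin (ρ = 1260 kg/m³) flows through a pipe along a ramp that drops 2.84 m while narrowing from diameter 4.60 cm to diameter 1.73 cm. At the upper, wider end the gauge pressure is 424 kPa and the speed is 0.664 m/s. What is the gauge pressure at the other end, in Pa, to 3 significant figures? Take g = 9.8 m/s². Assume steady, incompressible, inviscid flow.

P₂ ≈ 445000 Pa

Continuity gives A₁v₁ = A₂v₂, so v₂ = (16.6 cm²)/(2.35 cm²) × 0.664 m/s = 4.69 m/s.
Applying Bernoulli between the two ends and solving for P₂: P₂ = P₁ + ½ρ(v₁² − v₂²) − ρgΔh.
P₂ = 424000 + ½·1260·(0.664² − 4.69²) − 1260·9.8·(−2.84) = 424000 + (-13600) − (-35100) = 445000 Pa.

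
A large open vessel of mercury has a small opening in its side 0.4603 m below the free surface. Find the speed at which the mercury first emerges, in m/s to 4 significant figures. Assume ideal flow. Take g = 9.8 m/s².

Bernoulli from surface to hole (P equal, v_surface ≈ 0): v = √(2gh) = √(2×9.8×0.4603) = 3.004 m/s.

v = 3.004 m/s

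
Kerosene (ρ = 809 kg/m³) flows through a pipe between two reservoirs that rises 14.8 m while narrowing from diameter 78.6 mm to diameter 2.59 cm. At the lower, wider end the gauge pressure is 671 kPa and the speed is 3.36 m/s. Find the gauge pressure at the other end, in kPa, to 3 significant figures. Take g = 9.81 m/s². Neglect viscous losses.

P₂ ≈ 171 kPa

Continuity gives A₁v₁ = A₂v₂, so v₂ = (48.5 cm²)/(5.27 cm²) × 3.36 m/s = 30.9 m/s.
Energy conservation along the streamline gives P₂ = P₁ − ½ρ(v₂² − v₁²) − ρg(h₂ − h₁).
P₂ = 671000 + ½·809·(3.36² − 30.9²) − 809·9.81·(+14.8) = 671000 + (-383000) − (117000) = 171000 Pa.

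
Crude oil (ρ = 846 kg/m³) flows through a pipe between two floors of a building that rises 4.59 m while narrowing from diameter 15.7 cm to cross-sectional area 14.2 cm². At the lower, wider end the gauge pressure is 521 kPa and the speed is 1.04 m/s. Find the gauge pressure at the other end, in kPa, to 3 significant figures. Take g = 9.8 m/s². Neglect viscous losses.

398 kPa

The volume flow rate is constant, so v₂ = (A₁/A₂)v₁ = (194/14.2)·1.04 = 14.2 m/s.
Applying Bernoulli between the two ends and solving for P₂: P₂ = P₁ + ½ρ(v₁² − v₂²) − ρgΔh.
P₂ = 521000 + ½·846·(1.04² − 14.2²) − 846·9.8·(+4.59) = 521000 + (-84600) − (38100) = 398000 Pa.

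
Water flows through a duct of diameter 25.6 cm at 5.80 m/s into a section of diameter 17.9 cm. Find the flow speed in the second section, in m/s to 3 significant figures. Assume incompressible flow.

The volume flow rate is constant, so v₂ = (A₁/A₂)v₁ = (515/252)·5.80 = 11.9 m/s.

v₂ ≈ 11.9 m/s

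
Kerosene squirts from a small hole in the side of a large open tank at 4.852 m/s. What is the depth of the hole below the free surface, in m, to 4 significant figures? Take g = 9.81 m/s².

For a small hole in a large open tank, ½v² = gh, giving h = v²/(2g).
h = 4.852²/(2·9.81) = 23.54/19.62 = 1.200 m.

h ≈ 1.200 m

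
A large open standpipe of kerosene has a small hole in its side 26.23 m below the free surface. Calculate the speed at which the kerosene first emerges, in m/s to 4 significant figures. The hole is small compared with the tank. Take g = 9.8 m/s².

v = 22.67 m/s

Bernoulli from surface to hole (P equal, v_surface ≈ 0): v = √(2gh) = √(2×9.8×26.23) = 22.67 m/s.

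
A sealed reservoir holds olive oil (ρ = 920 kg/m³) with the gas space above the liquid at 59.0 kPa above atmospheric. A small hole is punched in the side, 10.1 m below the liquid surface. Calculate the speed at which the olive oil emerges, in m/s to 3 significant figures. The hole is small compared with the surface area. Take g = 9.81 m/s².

Take point 1 at the surface (v₁ ≈ 0) and point 2 at the hole (at atmospheric pressure). Bernoulli: P₁ + ρg h = P_atm + ½ρv₂².
With P₁ − P_atm = 59000 Pa, v₂ = √(2gh + 2ΔP/ρ) = √(2·9.81·10.1 + 2·59000/920) = 18.1 m/s.

18.1 m/s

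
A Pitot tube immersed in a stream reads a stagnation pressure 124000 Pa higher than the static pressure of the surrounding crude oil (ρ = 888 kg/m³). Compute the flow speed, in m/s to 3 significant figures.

Bernoulli between the free stream and the stagnation point: ½ρv² = P_stag − P_static.
v = √(2ΔP/ρ) = √(2·124000/888) = 16.7 m/s.

v ≈ 16.7 m/s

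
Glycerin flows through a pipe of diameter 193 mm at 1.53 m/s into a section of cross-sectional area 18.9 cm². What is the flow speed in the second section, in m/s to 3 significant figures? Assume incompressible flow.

v₂ ≈ 23.7 m/s

Continuity gives A₁v₁ = A₂v₂, so v₂ = (293 cm²)/(18.9 cm²) × 1.53 m/s = 23.7 m/s.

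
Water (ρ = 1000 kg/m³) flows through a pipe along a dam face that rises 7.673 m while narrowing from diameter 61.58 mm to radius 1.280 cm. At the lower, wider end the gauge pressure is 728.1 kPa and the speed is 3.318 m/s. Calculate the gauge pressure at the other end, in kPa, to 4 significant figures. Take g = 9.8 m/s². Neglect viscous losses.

P₂ = 474.1 kPa

Continuity gives A₁v₁ = A₂v₂, so v₂ = (29.78 cm²)/(5.147 cm²) × 3.318 m/s = 19.20 m/s.
Energy conservation along the streamline gives P₂ = P₁ − ½ρ(v₂² − v₁²) − ρg(h₂ − h₁).
P₂ = 728100 + ½·1000·(3.318² − 19.20²) − 1000·9.8·(+7.673) = 728100 + (-178800) − (75200) = 474100 Pa.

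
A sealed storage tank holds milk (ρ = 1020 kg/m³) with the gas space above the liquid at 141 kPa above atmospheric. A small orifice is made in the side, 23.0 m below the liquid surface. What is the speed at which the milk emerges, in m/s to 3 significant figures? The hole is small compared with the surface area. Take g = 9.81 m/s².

v ≈ 27.0 m/s

Take point 1 at the surface (v₁ ≈ 0) and point 2 at the hole (at atmospheric pressure). Bernoulli: P₁ + ρg h = P_atm + ½ρv₂².
With P₁ − P_atm = 141000 Pa, v₂ = √(2gh + 2ΔP/ρ) = √(2·9.81·23.0 + 2·141000/1020) = 27.0 m/s.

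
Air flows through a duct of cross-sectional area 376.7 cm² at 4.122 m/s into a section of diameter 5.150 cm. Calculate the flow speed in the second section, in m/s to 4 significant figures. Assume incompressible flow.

The volume flow rate is constant, so v₂ = (A₁/A₂)v₁ = (376.7/20.83)·4.122 = 74.54 m/s.

v₂ ≈ 74.54 m/s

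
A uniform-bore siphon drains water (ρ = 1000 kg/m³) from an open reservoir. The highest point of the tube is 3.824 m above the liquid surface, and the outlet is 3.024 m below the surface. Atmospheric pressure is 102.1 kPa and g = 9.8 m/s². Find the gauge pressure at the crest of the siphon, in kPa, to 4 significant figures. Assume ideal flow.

The outlet speed comes from Torricelli: v = √(2g·3.024) = 7.699 m/s.
The bore is uniform, so the speed at the crest is the same v. Bernoulli surface→crest: P_atm = P_top + ½ρv² + ρg·h_top.
P_top = 102100 − ½·1000·7.699² − 1000·9.8·3.824 = 34990 Pa. So P_gauge = P_top − P_atm = -67110 Pa.

P_gauge = -67.11 kPa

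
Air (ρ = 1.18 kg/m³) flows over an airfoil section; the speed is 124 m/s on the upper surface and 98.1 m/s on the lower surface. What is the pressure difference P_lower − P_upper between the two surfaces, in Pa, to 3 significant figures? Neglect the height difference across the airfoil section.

Bernoulli (same height): P_lower − P_upper = ½ρ(v_upper² − v_lower²).
ΔP = ½·1.18·(124² − 98.1²) = 3390 Pa.

ΔP ≈ 3390 Pa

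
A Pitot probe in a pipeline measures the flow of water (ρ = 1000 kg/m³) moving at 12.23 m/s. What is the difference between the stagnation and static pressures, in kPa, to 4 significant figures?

The dynamic pressure equals the rise in static pressure at the stagnation point: ΔP = ½ρv².
ΔP = ½·1000·12.23² = 74790 Pa.

ΔP ≈ 74.79 kPa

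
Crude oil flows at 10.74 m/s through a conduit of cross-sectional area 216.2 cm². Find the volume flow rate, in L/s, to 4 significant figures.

232.2 L/s

Q = A·v = 0.02162 m² × 10.74 m/s = 0.2322 m³/s.
Converting: 0.2322 m³/s × 1000 = 232.2 L/s.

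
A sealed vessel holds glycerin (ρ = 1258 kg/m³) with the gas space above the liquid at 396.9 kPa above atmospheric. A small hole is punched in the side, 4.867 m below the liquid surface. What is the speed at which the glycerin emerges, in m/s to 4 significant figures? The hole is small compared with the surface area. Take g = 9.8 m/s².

Take point 1 at the surface (v₁ ≈ 0) and point 2 at the hole (at atmospheric pressure). Bernoulli: P₁ + ρg h = P_atm + ½ρv₂².
With P₁ − P_atm = 396900 Pa, v₂ = √(2gh + 2ΔP/ρ) = √(2·9.8·4.867 + 2·396900/1258) = 26.95 m/s.

v ≈ 26.95 m/s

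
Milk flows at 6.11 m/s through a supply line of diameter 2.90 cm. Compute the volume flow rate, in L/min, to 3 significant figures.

Q = A·v = 0.000661 m² × 6.11 m/s = 0.00404 m³/s.
Converting: 0.00404 m³/s × 60000 = 242 L/min.

Q = 242 L/min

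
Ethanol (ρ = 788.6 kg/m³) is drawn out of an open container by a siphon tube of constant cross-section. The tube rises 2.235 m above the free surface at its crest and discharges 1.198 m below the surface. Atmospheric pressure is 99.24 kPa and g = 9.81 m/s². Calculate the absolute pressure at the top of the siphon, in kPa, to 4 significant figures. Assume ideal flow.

72.68 kPa

Bernoulli surface→outlet gives ½v² = g·h_out, so v = √(2·9.81·1.198) = 4.848 m/s.
With constant cross-section the crest speed equals v; applying Bernoulli from the surface up to the crest, P_top = P_atm − ½ρv² − ρg·h_top.
P_top = 99240 − ½·788.6·4.848² − 788.6·9.81·2.235 = 72680 Pa.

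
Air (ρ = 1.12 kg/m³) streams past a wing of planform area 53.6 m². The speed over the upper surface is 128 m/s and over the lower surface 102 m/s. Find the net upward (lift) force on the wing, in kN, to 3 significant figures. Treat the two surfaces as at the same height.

F ≈ 179 kN

From P + ½ρv² = const at equal height, P_low − P_up = ½ρ(v_up² − v_low²).
ΔP = ½·1.12·(128² − 102²) = 3350 Pa.
Lift = ΔP · A = 3350 × 53.6 = 179000 N.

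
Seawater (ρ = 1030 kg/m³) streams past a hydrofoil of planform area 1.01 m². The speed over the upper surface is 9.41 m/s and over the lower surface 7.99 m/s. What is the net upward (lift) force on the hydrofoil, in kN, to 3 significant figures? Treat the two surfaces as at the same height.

F ≈ 12.9 kN

From P + ½ρv² = const at equal height, P_low − P_up = ½ρ(v_up² − v_low²).
ΔP = ½·1030·(9.41² − 7.99²) = 12700 Pa.
Lift = ΔP · A = 12700 × 1.01 = 12900 N.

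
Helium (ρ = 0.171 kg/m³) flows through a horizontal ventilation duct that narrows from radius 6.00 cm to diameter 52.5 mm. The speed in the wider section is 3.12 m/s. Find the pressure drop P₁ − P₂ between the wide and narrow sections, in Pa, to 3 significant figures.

21.9 Pa

Mass conservation (A₁v₁ = A₂v₂) gives v₂ = 3.12 × 113/21.6 = 16.3 m/s.
Along the horizontal streamline, P + ½ρv² is constant.
P₁ − P₂ = ½·0.171·(16.3² − 3.12²) = ½·0.171·256 = 21.9 Pa.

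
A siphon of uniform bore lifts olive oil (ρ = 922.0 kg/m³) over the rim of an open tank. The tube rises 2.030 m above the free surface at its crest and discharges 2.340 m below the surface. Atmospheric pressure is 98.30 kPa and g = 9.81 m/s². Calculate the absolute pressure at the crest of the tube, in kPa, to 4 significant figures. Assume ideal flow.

The outlet speed comes from Torricelli: v = √(2g·2.340) = 6.776 m/s.
Continuity keeps v the same throughout the tube; from surface to crest, P_atm + 0 = P_top + ½ρv² + ρg·h_top.
P_top = 98300 − ½·922.0·6.776² − 922.0·9.81·2.030 = 58770 Pa.

58.77 kPa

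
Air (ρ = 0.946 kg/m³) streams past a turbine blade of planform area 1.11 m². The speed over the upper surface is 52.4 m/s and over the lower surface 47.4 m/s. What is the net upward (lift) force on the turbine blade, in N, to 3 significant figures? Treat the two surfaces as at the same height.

With equal heights on the two surfaces, Bernoulli gives P_lower − P_upper = ½ρ(v_upper² − v_lower²).
ΔP = ½·0.946·(52.4² − 47.4²) = 236 Pa.
Lift = ΔP · A = 236 × 1.11 = 262 N.

F ≈ 262 N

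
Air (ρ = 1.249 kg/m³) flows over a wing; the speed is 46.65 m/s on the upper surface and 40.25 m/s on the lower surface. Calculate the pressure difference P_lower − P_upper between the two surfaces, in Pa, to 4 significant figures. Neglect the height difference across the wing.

With negligible Δh, P + ½ρv² is constant, so P_low − P_up = ½ρ(v_up² − v_low²).
ΔP = ½·1.249·(46.65² − 40.25²) = 347.3 Pa.

ΔP ≈ 347.3 Pa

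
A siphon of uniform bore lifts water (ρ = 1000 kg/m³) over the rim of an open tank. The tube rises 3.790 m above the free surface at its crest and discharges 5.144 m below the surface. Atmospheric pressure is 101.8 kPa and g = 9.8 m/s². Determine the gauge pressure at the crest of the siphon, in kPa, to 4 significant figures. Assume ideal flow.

From the surface to the outlet (both open to atmosphere, surface at rest): v = √(2g·h_out) = √(2·9.8·5.144) = 10.04 m/s.
Continuity keeps v the same throughout the tube; from surface to crest, P_atm + 0 = P_top + ½ρv² + ρg·h_top.
P_top = 101800 − ½·1000·10.04² − 1000·9.8·3.790 = 14250 Pa. So P_gauge = P_top − P_atm = -87550 Pa.

P_gauge ≈ -87.55 kPa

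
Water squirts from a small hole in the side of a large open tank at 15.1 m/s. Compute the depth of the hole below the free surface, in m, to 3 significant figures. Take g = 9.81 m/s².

For a small hole in a large open tank, ½v² = gh, giving h = v²/(2g).
h = 15.1²/(2·9.81) = 228/19.62 = 11.6 m.

h ≈ 11.6 m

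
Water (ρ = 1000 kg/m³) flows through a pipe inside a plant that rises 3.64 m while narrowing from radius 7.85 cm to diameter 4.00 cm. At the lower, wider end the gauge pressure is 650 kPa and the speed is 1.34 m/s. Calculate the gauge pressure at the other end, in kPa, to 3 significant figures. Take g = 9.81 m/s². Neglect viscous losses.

Mass conservation (A₁v₁ = A₂v₂) gives v₂ = 1.34 × 194/12.6 = 20.6 m/s.
Bernoulli: P₁ + ½ρv₁² + ρg h₁ = P₂ + ½ρv₂² + ρg h₂, so P₂ = P₁ + ½ρ(v₁² − v₂²) − ρg(h₂ − h₁).
P₂ = 650000 + ½·1000·(1.34² − 20.6²) − 1000·9.81·(+3.64) = 650000 + (-212000) − (35700) = 402000 Pa.

P₂ ≈ 402 kPa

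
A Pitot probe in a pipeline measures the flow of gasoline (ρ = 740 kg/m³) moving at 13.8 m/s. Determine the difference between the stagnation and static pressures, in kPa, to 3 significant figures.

Bernoulli between the free stream and the stagnation point: ½ρv² = P_stag − P_static.
ΔP = ½·740·13.8² = 70500 Pa.

70.5 kPa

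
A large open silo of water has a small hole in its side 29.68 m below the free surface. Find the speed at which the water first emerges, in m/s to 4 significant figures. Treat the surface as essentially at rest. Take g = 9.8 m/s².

v ≈ 24.12 m/s

Torricelli's result v = √(2gh) gives v = √(2·9.8·29.68) = 24.12 m/s.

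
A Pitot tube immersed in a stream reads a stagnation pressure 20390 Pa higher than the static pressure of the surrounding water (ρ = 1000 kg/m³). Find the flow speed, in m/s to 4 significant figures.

6.386 m/s

At the stagnation point the flow is brought to rest, so Bernoulli gives P_stag − P_static = ½ρv².
v = √(2ΔP/ρ) = √(2·20390/1000) = 6.386 m/s.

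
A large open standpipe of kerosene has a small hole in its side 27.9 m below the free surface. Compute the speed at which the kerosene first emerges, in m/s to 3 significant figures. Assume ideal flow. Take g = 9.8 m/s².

Torricelli's result v = √(2gh) gives v = √(2·9.8·27.9) = 23.4 m/s.

v ≈ 23.4 m/s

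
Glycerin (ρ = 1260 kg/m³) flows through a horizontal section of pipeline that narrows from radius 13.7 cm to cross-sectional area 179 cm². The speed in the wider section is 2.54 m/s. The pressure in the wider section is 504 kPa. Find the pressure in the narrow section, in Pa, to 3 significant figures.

P₂ = 464000 Pa

The volume flow rate is constant, so v₂ = (A₁/A₂)v₁ = (590/179)·2.54 = 8.37 m/s.
With no height change, Bernoulli's equation is P₁ + ½ρv₁² = P₂ + ½ρv₂².
P₂ = P₁ − ½ρ(v₂² − v₁²) = 504000 − ½·1260·(8.37² − 2.54²) = 504000 − 40000 = 464000 Pa.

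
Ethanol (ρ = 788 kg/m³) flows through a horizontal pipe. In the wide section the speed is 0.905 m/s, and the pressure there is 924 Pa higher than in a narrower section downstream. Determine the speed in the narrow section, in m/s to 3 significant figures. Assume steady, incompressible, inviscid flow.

v₂ ≈ 1.78 m/s

Horizontal Bernoulli: P₁ + ½ρv₁² = P₂ + ½ρv₂², so v₂² = v₁² + 2(P₁ − P₂)/ρ.
v₂ = √(0.905² + 2·924/788) = √(0.819 + 2.35) = 1.78 m/s.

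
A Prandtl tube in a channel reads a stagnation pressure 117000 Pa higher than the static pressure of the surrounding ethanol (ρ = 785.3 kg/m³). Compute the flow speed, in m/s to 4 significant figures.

The dynamic pressure equals the rise in static pressure at the stagnation point: ΔP = ½ρv².
v = √(2ΔP/ρ) = √(2·117000/785.3) = 17.26 m/s.

17.26 m/s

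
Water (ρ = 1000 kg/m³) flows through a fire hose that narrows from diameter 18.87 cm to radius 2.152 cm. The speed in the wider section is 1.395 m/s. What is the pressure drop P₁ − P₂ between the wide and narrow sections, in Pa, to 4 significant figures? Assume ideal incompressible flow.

Mass conservation (A₁v₁ = A₂v₂) gives v₂ = 1.395 × 279.7/14.55 = 26.81 m/s.
The pipe is horizontal, so Bernoulli reduces to P₁ + ½ρv₁² = P₂ + ½ρv₂².
P₁ − P₂ = ½·1000·(26.81² − 1.395²) = ½·1000·717.1 = 358500 Pa.

ΔP = 358500 Pa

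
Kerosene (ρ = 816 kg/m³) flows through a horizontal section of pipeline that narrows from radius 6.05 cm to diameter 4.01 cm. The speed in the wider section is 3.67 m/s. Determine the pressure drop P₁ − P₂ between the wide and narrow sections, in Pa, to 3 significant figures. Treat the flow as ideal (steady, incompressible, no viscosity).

By continuity, v₂ = v₁·A₁/A₂ = 3.67·(115/12.6) = 33.4 m/s.
Bernoulli (h₁ = h₂): P₁ − P₂ = ½ρ(v₂² − v₁²).
P₁ − P₂ = ½·816·(33.4² − 3.67²) = ½·816·1100 = 450000 Pa.

ΔP ≈ 450000 Pa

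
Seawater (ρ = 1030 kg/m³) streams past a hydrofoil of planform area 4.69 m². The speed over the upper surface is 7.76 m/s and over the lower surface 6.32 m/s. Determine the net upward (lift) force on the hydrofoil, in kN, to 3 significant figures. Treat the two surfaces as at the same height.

F ≈ 49.0 kN

From P + ½ρv² = const at equal height, P_low − P_up = ½ρ(v_up² − v_low²).
ΔP = ½·1030·(7.76² − 6.32²) = 10400 Pa.
Lift = ΔP · A = 10400 × 4.69 = 49000 N.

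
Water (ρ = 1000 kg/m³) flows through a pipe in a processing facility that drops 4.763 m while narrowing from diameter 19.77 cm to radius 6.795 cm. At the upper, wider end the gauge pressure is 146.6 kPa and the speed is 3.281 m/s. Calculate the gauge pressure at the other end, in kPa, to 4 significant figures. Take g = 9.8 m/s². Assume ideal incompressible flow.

P₂ = 174.6 kPa

Mass conservation (A₁v₁ = A₂v₂) gives v₂ = 3.281 × 307.0/145.1 = 6.944 m/s.
Applying Bernoulli between the two ends and solving for P₂: P₂ = P₁ + ½ρ(v₁² − v₂²) − ρgΔh.
P₂ = 146600 + ½·1000·(3.281² − 6.944²) − 1000·9.8·(−4.763) = 146600 + (-18720) − (-46680) = 174600 Pa.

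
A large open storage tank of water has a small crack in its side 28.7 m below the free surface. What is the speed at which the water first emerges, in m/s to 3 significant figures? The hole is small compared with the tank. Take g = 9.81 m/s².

Torricelli's result v = √(2gh) gives v = √(2·9.81·28.7) = 23.7 m/s.

v ≈ 23.7 m/s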